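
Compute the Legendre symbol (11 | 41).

-1

Reciprocity: 11 ≡ 3 and 41 ≡ 1 (mod 4), so (11/41) = +(41/11).
Reduce top mod 11: now compute (8/11).
Pull out 2^3: since 11 ≡ 3 (mod 8), (2/11) = -1, so (2/11)^3 = -1.
Reached (1/11) = 1. Collecting the sign flips along the way, the symbol is -1.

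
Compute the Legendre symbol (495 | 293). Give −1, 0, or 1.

First reduce: 495 ≡ 202 (mod 293).
Pull out 2: since 293 ≡ 5 (mod 8), (2/293) = -1.
Reciprocity: 101 ≡ 1 and 293 ≡ 1 (mod 4), so (101/293) = +(293/101).
Reduce top mod 101: now compute (91/101).
Reciprocity: 91 ≡ 3 and 101 ≡ 1 (mod 4), so (91/101) = +(101/91).
Reduce top mod 91: now compute (10/91).
Pull out 2: since 91 ≡ 3 (mod 8), (2/91) = -1.
Reciprocity: 5 ≡ 1 and 91 ≡ 3 (mod 4), so (5/91) = +(91/5).
Reduce top mod 5: now compute (1/5).
Reached (1/5) = 1. Collecting the sign flips along the way, the symbol is +1.

1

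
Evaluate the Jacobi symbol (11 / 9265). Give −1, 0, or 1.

Reciprocity: 11 ≡ 3 and 9265 ≡ 1 (mod 4), so (11/9265) = +(9265/11).
Reduce top mod 11: now compute (3/11).
Reciprocity: 3 ≡ 3 and 11 ≡ 3 (mod 4), so (3/11) = −(11/3).
Reduce top mod 3: now compute (2/3).
Pull out 2: since 3 ≡ 3 (mod 8), (2/3) = -1.
Reached (1/3) = 1. Collecting the sign flips along the way, the symbol is +1.

1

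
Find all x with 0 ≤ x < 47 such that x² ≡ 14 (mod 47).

Since 47 ≡ 3 (mod 4), a square root of 14 is 14^((47+1)/4) = 14^12 mod 47.
Repeated squaring: 14^2≡8, 14^4≡17, 14^8≡7 (mod 47).
14^12 = 14^(8+4) ≡ 25 (mod 47).
Check: 25² = 625 ≡ 14 (mod 47). The two roots are 22 and 25.

22, 25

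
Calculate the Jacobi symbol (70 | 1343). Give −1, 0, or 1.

-1

Pull out 2: since 1343 ≡ 7 (mod 8), (2/1343) = +1.
Reciprocity: 35 ≡ 3 and 1343 ≡ 3 (mod 4), so (35/1343) = −(1343/35).
Reduce top mod 35: now compute (13/35).
Reciprocity: 13 ≡ 1 and 35 ≡ 3 (mod 4), so (13/35) = +(35/13).
Reduce top mod 13: now compute (9/13).
Reciprocity: 9 ≡ 1 and 13 ≡ 1 (mod 4), so (9/13) = +(13/9).
Reduce top mod 9: now compute (4/9).
Pull out 2^2: since 9 ≡ 1 (mod 8), (2/9) = +1, so (2/9)^2 = +1.
Reached (1/9) = 1. Collecting the sign flips along the way, the symbol is -1.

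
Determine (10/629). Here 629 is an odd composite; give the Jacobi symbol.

-1

Pull out 2: since 629 ≡ 5 (mod 8), (2/629) = -1.
Reciprocity: 5 ≡ 1 and 629 ≡ 1 (mod 4), so (5/629) = +(629/5).
Reduce top mod 5: now compute (4/5).
Pull out 2^2: since 5 ≡ 5 (mod 8), (2/5) = -1, so (2/5)^2 = +1.
Reached (1/5) = 1. Collecting the sign flips along the way, the symbol is -1.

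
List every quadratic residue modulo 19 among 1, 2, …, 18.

Square k = 1,…,9 (k and 19−k give the same square):
1²=1, 2²=4, 3²=9, 4²=16, 5²≡6, 6²≡17, 7²≡11, 8²≡7, 9²≡5 (mod 19).
So the quadratic residues mod 19 are {1, 4, 5, 6, 7, 9, 11, 16, 17}.

1,4,5,6,7,9,11,16,17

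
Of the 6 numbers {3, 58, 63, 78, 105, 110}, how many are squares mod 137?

(3/137) = -1 → non-residue.
(58/137) = -1 → non-residue.
(63/137) = +1 → QR.
(78/137) = +1 → QR.
(105/137) = +1 → QR.
(110/137) = -1 → non-residue.
Total quadratic residues among the 6: 3.

3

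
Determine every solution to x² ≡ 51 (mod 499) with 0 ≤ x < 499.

71, 428

Since 499 ≡ 3 (mod 4), a square root of 51 is 51^((499+1)/4) = 51^125 mod 499.
Repeated squaring: 51^2≡106, 51^4≡258, 51^8≡197, 51^16≡386, 51^32≡294, 51^64≡109 (mod 499).
51^125 = 51^(64+32+16+8+4+1) ≡ 428 (mod 499).
Check: 428² = 183184 ≡ 51 (mod 499). The two roots are 71 and 428.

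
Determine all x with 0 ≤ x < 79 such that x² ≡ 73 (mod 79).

28, 51

Since 79 ≡ 3 (mod 4), a square root of 73 is 73^((79+1)/4) = 73^20 mod 79.
Repeated squaring: 73^2≡36, 73^4≡32, 73^8≡76, 73^16≡9 (mod 79).
73^20 = 73^(16+4) ≡ 51 (mod 79).
Check: 51² = 2601 ≡ 73 (mod 79). The two roots are 28 and 51.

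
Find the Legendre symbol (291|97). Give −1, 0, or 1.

0

First reduce: 291 ≡ 0 (mod 97).
Top reduces to 0: gcd > 1, so the symbol is 0.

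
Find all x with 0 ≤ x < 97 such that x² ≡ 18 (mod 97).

42, 55

97 ≡ 1 (mod 4), so we find a root by search.
Trying successive values, 42² = 1764 ≡ 18 (mod 97). The other root is 97 − 42 = 55.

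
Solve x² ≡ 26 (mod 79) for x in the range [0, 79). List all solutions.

37, 42

Since 79 ≡ 3 (mod 4), a square root of 26 is 26^((79+1)/4) = 26^20 mod 79.
Repeated squaring: 26^2≡44, 26^4≡40, 26^8≡20, 26^16≡5 (mod 79).
26^20 = 26^(16+4) ≡ 42 (mod 79).
Check: 42² = 1764 ≡ 26 (mod 79). The two roots are 37 and 42.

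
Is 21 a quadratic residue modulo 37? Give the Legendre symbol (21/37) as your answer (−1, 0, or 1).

1

Reciprocity: 21 ≡ 1 and 37 ≡ 1 (mod 4), so (21/37) = +(37/21).
Reduce top mod 21: now compute (16/21).
Pull out 2^4: since 21 ≡ 5 (mod 8), (2/21) = -1, so (2/21)^4 = +1.
Reached (1/21) = 1. Collecting the sign flips along the way, the symbol is +1.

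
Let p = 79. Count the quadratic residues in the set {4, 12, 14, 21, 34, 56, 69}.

2

(4/79) = +1 → QR.
(12/79) = -1 → non-residue.
(14/79) = -1 → non-residue.
(21/79) = +1 → QR.
(34/79) = -1 → non-residue.
(56/79) = -1 → non-residue.
(69/79) = -1 → non-residue.
Total quadratic residues among the 7: 2.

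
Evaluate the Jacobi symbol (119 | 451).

Reciprocity: 119 ≡ 3 and 451 ≡ 3 (mod 4), so (119/451) = −(451/119).
Reduce top mod 119: now compute (94/119).
Pull out 2: since 119 ≡ 7 (mod 8), (2/119) = +1.
Reciprocity: 47 ≡ 3 and 119 ≡ 3 (mod 4), so (47/119) = −(119/47).
Reduce top mod 47: now compute (25/47).
Reciprocity: 25 ≡ 1 and 47 ≡ 3 (mod 4), so (25/47) = +(47/25).
Reduce top mod 25: now compute (22/25).
Pull out 2: since 25 ≡ 1 (mod 8), (2/25) = +1.
Reciprocity: 11 ≡ 3 and 25 ≡ 1 (mod 4), so (11/25) = +(25/11).
Reduce top mod 11: now compute (3/11).
Reciprocity: 3 ≡ 3 and 11 ≡ 3 (mod 4), so (3/11) = −(11/3).
Reduce top mod 3: now compute (2/3).
Pull out 2: since 3 ≡ 3 (mod 8), (2/3) = -1.
Reached (1/3) = 1. Collecting the sign flips along the way, the symbol is +1.

1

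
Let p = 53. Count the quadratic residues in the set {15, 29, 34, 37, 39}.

(15/53) = +1 → QR.
(29/53) = +1 → QR.
(34/53) = -1 → non-residue.
(37/53) = +1 → QR.
(39/53) = -1 → non-residue.
Total quadratic residues among the 5: 3.

3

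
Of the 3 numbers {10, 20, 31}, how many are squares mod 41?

(10/41) = +1 → QR.
(20/41) = +1 → QR.
(31/41) = +1 → QR.
Total quadratic residues among the 3: 3.

3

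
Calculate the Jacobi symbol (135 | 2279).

Reciprocity: 135 ≡ 3 and 2279 ≡ 3 (mod 4), so (135/2279) = −(2279/135).
Reduce top mod 135: now compute (119/135).
Reciprocity: 119 ≡ 3 and 135 ≡ 3 (mod 4), so (119/135) = −(135/119).
Reduce top mod 119: now compute (16/119).
Pull out 2^4: since 119 ≡ 7 (mod 8), (2/119) = +1, so (2/119)^4 = +1.
Reached (1/119) = 1. Collecting the sign flips along the way, the symbol is +1.

1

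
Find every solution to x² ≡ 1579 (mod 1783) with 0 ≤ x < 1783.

654, 1129

Since 1783 ≡ 3 (mod 4), a square root of 1579 is 1579^((1783+1)/4) = 1579^446 mod 1783.
Repeated squaring: 1579^2≡607, 1579^4≡1151, 1579^8≡32, 1579^16≡1024, 1579^32≡172, 1579^64≡1056, 1579^128≡761, 1579^256≡1429 (mod 1783).
1579^446 = 1579^(256+128+32+16+8+4+2) ≡ 654 (mod 1783).
Check: 654² = 427716 ≡ 1579 (mod 1783). The two roots are 654 and 1129.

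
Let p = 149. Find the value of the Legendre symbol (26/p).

Euler's criterion: (26/149) ≡ 26^74 (mod 149).
26^2 ≡ 80 (mod 149)
26^4 ≡ 142 (mod 149)
26^8 ≡ 49 (mod 149)
26^16 ≡ 17 (mod 149)
26^32 ≡ 140 (mod 149)
26^64 ≡ 81 (mod 149)
26^74 = 26^(64+8+2) ≡ 1 (mod 149).
Result is 1, so (26/149) = 1.

1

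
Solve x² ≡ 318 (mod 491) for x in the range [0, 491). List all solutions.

143, 348

Since 491 ≡ 3 (mod 4), a square root of 318 is 318^((491+1)/4) = 318^123 mod 491.
Repeated squaring: 318^2≡469, 318^4≡484, 318^8≡49, 318^16≡437, 318^32≡461, 318^64≡409 (mod 491).
318^123 = 318^(64+32+16+8+2+1) ≡ 143 (mod 491).
Check: 143² = 20449 ≡ 318 (mod 491). The two roots are 143 and 348.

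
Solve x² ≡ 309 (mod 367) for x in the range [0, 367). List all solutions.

Since 367 ≡ 3 (mod 4), a square root of 309 is 309^((367+1)/4) = 309^92 mod 367.
Repeated squaring: 309^2≡61, 309^4≡51, 309^8≡32, 309^16≡290, 309^32≡57, 309^64≡313 (mod 367).
309^92 = 309^(64+16+8+4) ≡ 26 (mod 367).
Check: 26² = 676 ≡ 309 (mod 367). The two roots are 26 and 341.

26, 341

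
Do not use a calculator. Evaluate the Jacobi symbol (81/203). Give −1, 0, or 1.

Reciprocity: 81 ≡ 1 and 203 ≡ 3 (mod 4), so (81/203) = +(203/81).
Reduce top mod 81: now compute (41/81).
Reciprocity: 41 ≡ 1 and 81 ≡ 1 (mod 4), so (41/81) = +(81/41).
Reduce top mod 41: now compute (40/41).
Pull out 2^3: since 41 ≡ 1 (mod 8), (2/41) = +1, so (2/41)^3 = +1.
Reciprocity: 5 ≡ 1 and 41 ≡ 1 (mod 4), so (5/41) = +(41/5).
Reduce top mod 5: now compute (1/5).
Reached (1/5) = 1. Collecting the sign flips along the way, the symbol is +1.

1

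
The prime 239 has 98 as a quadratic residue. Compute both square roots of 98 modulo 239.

Since 239 ≡ 3 (mod 4), a square root of 98 is 98^((239+1)/4) = 98^60 mod 239.
Repeated squaring: 98^2≡44, 98^4≡24, 98^8≡98, 98^16≡44, 98^32≡24 (mod 239).
98^60 = 98^(32+16+8+4) ≡ 24 (mod 239).
Check: 24² = 576 ≡ 98 (mod 239). The two roots are 24 and 215.

24, 215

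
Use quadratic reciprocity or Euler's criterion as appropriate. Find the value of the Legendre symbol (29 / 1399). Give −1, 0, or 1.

Reciprocity: 29 ≡ 1 and 1399 ≡ 3 (mod 4), so (29/1399) = +(1399/29).
Reduce top mod 29: now compute (7/29).
Reciprocity: 7 ≡ 3 and 29 ≡ 1 (mod 4), so (7/29) = +(29/7).
Reduce top mod 7: now compute (1/7).
Reached (1/7) = 1. Collecting the sign flips along the way, the symbol is +1.

1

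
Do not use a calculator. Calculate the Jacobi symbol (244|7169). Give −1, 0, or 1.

-1

Pull out 2^2: since 7169 ≡ 1 (mod 8), (2/7169) = +1, so (2/7169)^2 = +1.
Reciprocity: 61 ≡ 1 and 7169 ≡ 1 (mod 4), so (61/7169) = +(7169/61).
Reduce top mod 61: now compute (32/61).
Pull out 2^5: since 61 ≡ 5 (mod 8), (2/61) = -1, so (2/61)^5 = -1.
Reached (1/61) = 1. Collecting the sign flips along the way, the symbol is -1.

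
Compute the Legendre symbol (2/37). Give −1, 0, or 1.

Pull out 2: since 37 ≡ 5 (mod 8), (2/37) = -1.
Reached (1/37) = 1. Collecting the sign flips along the way, the symbol is -1.

-1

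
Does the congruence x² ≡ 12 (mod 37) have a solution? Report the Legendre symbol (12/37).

Pull out 2^2: since 37 ≡ 5 (mod 8), (2/37) = -1, so (2/37)^2 = +1.
Reciprocity: 3 ≡ 3 and 37 ≡ 1 (mod 4), so (3/37) = +(37/3).
Reduce top mod 3: now compute (1/3).
Reached (1/3) = 1. Collecting the sign flips along the way, the symbol is +1.

1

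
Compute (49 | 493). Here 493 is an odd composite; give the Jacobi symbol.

1

Reciprocity: 49 ≡ 1 and 493 ≡ 1 (mod 4), so (49/493) = +(493/49).
Reduce top mod 49: now compute (3/49).
Reciprocity: 3 ≡ 3 and 49 ≡ 1 (mod 4), so (3/49) = +(49/3).
Reduce top mod 3: now compute (1/3).
Reached (1/3) = 1. Collecting the sign flips along the way, the symbol is +1.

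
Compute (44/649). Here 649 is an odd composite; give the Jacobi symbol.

0

Pull out 2^2: since 649 ≡ 1 (mod 8), (2/649) = +1, so (2/649)^2 = +1.
Reciprocity: 11 ≡ 3 and 649 ≡ 1 (mod 4), so (11/649) = +(649/11).
Reduce top mod 11: now compute (0/11).
Top reduces to 0: gcd > 1, so the symbol is 0.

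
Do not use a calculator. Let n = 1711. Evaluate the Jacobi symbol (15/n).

-1

Reciprocity: 15 ≡ 3 and 1711 ≡ 3 (mod 4), so (15/1711) = −(1711/15).
Reduce top mod 15: now compute (1/15).
Reached (1/15) = 1. Collecting the sign flips along the way, the symbol is -1.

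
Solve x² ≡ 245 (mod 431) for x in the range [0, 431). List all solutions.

Since 431 ≡ 3 (mod 4), a square root of 245 is 245^((431+1)/4) = 245^108 mod 431.
Repeated squaring: 245^2≡116, 245^4≡95, 245^8≡405, 245^16≡245, 245^32≡116, 245^64≡95 (mod 431).
245^108 = 245^(64+32+8+4) ≡ 405 (mod 431).
Check: 405² = 164025 ≡ 245 (mod 431). The two roots are 26 and 405.

26, 405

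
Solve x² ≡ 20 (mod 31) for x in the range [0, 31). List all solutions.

Since 31 ≡ 3 (mod 4), a square root of 20 is 20^((31+1)/4) = 20^8 mod 31.
Repeated squaring: 20^2≡28, 20^4≡9, 20^8≡19 (mod 31).
20^8 = 20^(8) ≡ 19 (mod 31).
Check: 19² = 361 ≡ 20 (mod 31). The two roots are 12 and 19.

12, 19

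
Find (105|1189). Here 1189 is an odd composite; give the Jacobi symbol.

-1

Reciprocity: 105 ≡ 1 and 1189 ≡ 1 (mod 4), so (105/1189) = +(1189/105).
Reduce top mod 105: now compute (34/105).
Pull out 2: since 105 ≡ 1 (mod 8), (2/105) = +1.
Reciprocity: 17 ≡ 1 and 105 ≡ 1 (mod 4), so (17/105) = +(105/17).
Reduce top mod 17: now compute (3/17).
Reciprocity: 3 ≡ 3 and 17 ≡ 1 (mod 4), so (3/17) = +(17/3).
Reduce top mod 3: now compute (2/3).
Pull out 2: since 3 ≡ 3 (mod 8), (2/3) = -1.
Reached (1/3) = 1. Collecting the sign flips along the way, the symbol is -1.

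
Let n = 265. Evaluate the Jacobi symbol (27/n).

Reciprocity: 27 ≡ 3 and 265 ≡ 1 (mod 4), so (27/265) = +(265/27).
Reduce top mod 27: now compute (22/27).
Pull out 2: since 27 ≡ 3 (mod 8), (2/27) = -1.
Reciprocity: 11 ≡ 3 and 27 ≡ 3 (mod 4), so (11/27) = −(27/11).
Reduce top mod 11: now compute (5/11).
Reciprocity: 5 ≡ 1 and 11 ≡ 3 (mod 4), so (5/11) = +(11/5).
Reduce top mod 5: now compute (1/5).
Reached (1/5) = 1. Collecting the sign flips along the way, the symbol is +1.

1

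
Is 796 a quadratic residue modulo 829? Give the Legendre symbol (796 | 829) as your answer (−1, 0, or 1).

1

Pull out 2^2: since 829 ≡ 5 (mod 8), (2/829) = -1, so (2/829)^2 = +1.
Reciprocity: 199 ≡ 3 and 829 ≡ 1 (mod 4), so (199/829) = +(829/199).
Reduce top mod 199: now compute (33/199).
Reciprocity: 33 ≡ 1 and 199 ≡ 3 (mod 4), so (33/199) = +(199/33).
Reduce top mod 33: now compute (1/33).
Reached (1/33) = 1. Collecting the sign flips along the way, the symbol is +1.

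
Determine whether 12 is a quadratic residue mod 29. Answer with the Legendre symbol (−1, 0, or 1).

Euler's criterion: (12/29) ≡ 12^14 (mod 29).
12^2 ≡ 28 (mod 29)
12^4 ≡ 1 (mod 29)
12^8 ≡ 1 (mod 29)
12^14 = 12^(8+4+2) ≡ 28 (mod 29).
Result is 28 ≡ −1, so (12/29) = −1.

-1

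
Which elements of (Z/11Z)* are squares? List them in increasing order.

1 3 4 5 9

Square k = 1,…,5 (k and 11−k give the same square):
1²=1, 2²=4, 3²=9, 4²≡5, 5²≡3 (mod 11).
So the quadratic residues mod 11 are {1, 3, 4, 5, 9}.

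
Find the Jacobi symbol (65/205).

Reciprocity: 65 ≡ 1 and 205 ≡ 1 (mod 4), so (65/205) = +(205/65).
Reduce top mod 65: now compute (10/65).
Pull out 2: since 65 ≡ 1 (mod 8), (2/65) = +1.
Reciprocity: 5 ≡ 1 and 65 ≡ 1 (mod 4), so (5/65) = +(65/5).
Reduce top mod 5: now compute (0/5).
Top reduces to 0: gcd > 1, so the symbol is 0.

0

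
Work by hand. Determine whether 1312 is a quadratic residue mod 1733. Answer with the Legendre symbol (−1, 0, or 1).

Pull out 2^5: since 1733 ≡ 5 (mod 8), (2/1733) = -1, so (2/1733)^5 = -1.
Reciprocity: 41 ≡ 1 and 1733 ≡ 1 (mod 4), so (41/1733) = +(1733/41).
Reduce top mod 41: now compute (11/41).
Reciprocity: 11 ≡ 3 and 41 ≡ 1 (mod 4), so (11/41) = +(41/11).
Reduce top mod 11: now compute (8/11).
Pull out 2^3: since 11 ≡ 3 (mod 8), (2/11) = -1, so (2/11)^3 = -1.
Reached (1/11) = 1. Collecting the sign flips along the way, the symbol is +1.

1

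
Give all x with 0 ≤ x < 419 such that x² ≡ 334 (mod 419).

119, 300

Since 419 ≡ 3 (mod 4), a square root of 334 is 334^((419+1)/4) = 334^105 mod 419.
Repeated squaring: 334^2≡102, 334^4≡348, 334^8≡13, 334^16≡169, 334^32≡69, 334^64≡152 (mod 419).
334^105 = 334^(64+32+8+1) ≡ 300 (mod 419).
Check: 300² = 90000 ≡ 334 (mod 419). The two roots are 119 and 300.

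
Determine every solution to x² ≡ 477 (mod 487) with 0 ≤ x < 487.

Since 487 ≡ 3 (mod 4), a square root of 477 is 477^((487+1)/4) = 477^122 mod 487.
Repeated squaring: 477^2≡100, 477^4≡260, 477^8≡394, 477^16≡370, 477^32≡53, 477^64≡374 (mod 487).
477^122 = 477^(64+32+16+8+2) ≡ 351 (mod 487).
Check: 351² = 123201 ≡ 477 (mod 487). The two roots are 136 and 351.

136, 351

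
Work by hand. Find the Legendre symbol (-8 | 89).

Euler's criterion: (-8/89) ≡ 81^44 (mod 89).
81^2 ≡ 64 (mod 89)
81^4 ≡ 2 (mod 89)
81^8 ≡ 4 (mod 89)
81^16 ≡ 16 (mod 89)
81^32 ≡ 78 (mod 89)
81^44 = 81^(32+8+4) ≡ 1 (mod 89).
Result is 1, so (-8/89) = 1.

1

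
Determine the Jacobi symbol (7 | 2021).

-1

Reciprocity: 7 ≡ 3 and 2021 ≡ 1 (mod 4), so (7/2021) = +(2021/7).
Reduce top mod 7: now compute (5/7).
Reciprocity: 5 ≡ 1 and 7 ≡ 3 (mod 4), so (5/7) = +(7/5).
Reduce top mod 5: now compute (2/5).
Pull out 2: since 5 ≡ 5 (mod 8), (2/5) = -1.
Reached (1/5) = 1. Collecting the sign flips along the way, the symbol is -1.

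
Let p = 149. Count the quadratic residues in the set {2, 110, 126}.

(2/149) = -1 → non-residue.
(110/149) = +1 → QR.
(126/149) = -1 → non-residue.
Total quadratic residues among the 3: 1.

1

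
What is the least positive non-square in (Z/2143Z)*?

3

(2/2143) = +1, so 2 is a residue.
(3/2143) = −1, so 3 is the smallest positive non-residue mod 2143.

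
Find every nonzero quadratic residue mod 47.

1 2 3 4 6 7 8 9 12 14 16 17 18 21 24 25 27 28 32 34 36 37 42

Square k = 1,…,23 (k and 47−k give the same square):
1²=1, 2²=4, 3²=9, 4²=16, 5²=25, 6²=36, 7²≡2, 8²≡17, 9²≡34, 10²≡6, 11²≡27, 12²≡3, 13²≡28, 14²≡8, 15²≡37, 16²≡21, 17²≡7, 18²≡42, 19²≡32, 20²≡24, 21²≡18, 22²≡14, 23²≡12 (mod 47).
So the quadratic residues mod 47 are {1, 2, 3, 4, 6, 7, 8, 9, 12, 14, 16, 17, 18, 21, 24, 25, 27, 28, 32, 34, 36, 37, 42}.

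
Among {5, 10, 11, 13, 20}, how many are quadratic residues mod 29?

(5/29) = +1 → QR.
(10/29) = -1 → non-residue.
(11/29) = -1 → non-residue.
(13/29) = +1 → QR.
(20/29) = +1 → QR.
Total quadratic residues among the 5: 3.

3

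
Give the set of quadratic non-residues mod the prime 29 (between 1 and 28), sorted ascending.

2 3 8 10 11 12 14 15 17 18 19 21 26 27

Square k = 1,…,14 (k and 29−k give the same square):
1²=1, 2²=4, 3²=9, 4²=16, 5²=25, 6²≡7, 7²≡20, 8²≡6, 9²≡23, 10²≡13, 11²≡5, 12²≡28, 13²≡24, 14²≡22 (mod 29).
The residues are {1, 4, 5, 6, 7, 9, 13, 16, 20, 22, 23, 24, 25, 28}; the non-residues are the remaining 14 nonzero classes.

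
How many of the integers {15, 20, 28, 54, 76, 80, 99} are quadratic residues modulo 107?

(15/107) = -1 → non-residue.
(20/107) = -1 → non-residue.
(28/107) = -1 → non-residue.
(54/107) = -1 → non-residue.
(76/107) = +1 → QR.
(80/107) = -1 → non-residue.
(99/107) = +1 → QR.
Total quadratic residues among the 7: 2.

2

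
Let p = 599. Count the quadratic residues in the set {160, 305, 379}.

2

(160/599) = +1 → QR.
(305/599) = -1 → non-residue.
(379/599) = +1 → QR.
Total quadratic residues among the 3: 2.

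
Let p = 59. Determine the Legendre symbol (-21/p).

First reduce: -21 ≡ 38 (mod 59).
Pull out 2: since 59 ≡ 3 (mod 8), (2/59) = -1.
Reciprocity: 19 ≡ 3 and 59 ≡ 3 (mod 4), so (19/59) = −(59/19).
Reduce top mod 19: now compute (2/19).
Pull out 2: since 19 ≡ 3 (mod 8), (2/19) = -1.
Reached (1/19) = 1. Collecting the sign flips along the way, the symbol is -1.

-1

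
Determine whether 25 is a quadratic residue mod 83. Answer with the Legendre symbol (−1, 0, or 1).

1

Euler's criterion: (25/83) ≡ 25^41 (mod 83).
25^2 ≡ 44 (mod 83)
25^4 ≡ 27 (mod 83)
25^8 ≡ 65 (mod 83)
25^16 ≡ 75 (mod 83)
25^32 ≡ 64 (mod 83)
25^41 = 25^(32+8+1) ≡ 1 (mod 83).
Result is 1, so (25/83) = 1.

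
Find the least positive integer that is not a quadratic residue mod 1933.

(2/1933) = −1, so 2 is the smallest positive non-residue mod 1933.

2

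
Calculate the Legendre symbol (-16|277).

1

First reduce: -16 ≡ 261 (mod 277).
Reciprocity: 261 ≡ 1 and 277 ≡ 1 (mod 4), so (261/277) = +(277/261).
Reduce top mod 261: now compute (16/261).
Pull out 2^4: since 261 ≡ 5 (mod 8), (2/261) = -1, so (2/261)^4 = +1.
Reached (1/261) = 1. Collecting the sign flips along the way, the symbol is +1.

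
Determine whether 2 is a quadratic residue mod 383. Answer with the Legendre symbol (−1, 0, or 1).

Pull out 2: since 383 ≡ 7 (mod 8), (2/383) = +1.
Reached (1/383) = 1. Collecting the sign flips along the way, the symbol is +1.

1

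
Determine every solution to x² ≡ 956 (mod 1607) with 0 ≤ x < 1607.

Since 1607 ≡ 3 (mod 4), a square root of 956 is 956^((1607+1)/4) = 956^402 mod 1607.
Repeated squaring: 956^2≡1160, 956^4≡541, 956^8≡207, 956^16≡1067, 956^32≡733, 956^64≡551, 956^128≡1485, 956^256≡421 (mod 1607).
956^402 = 956^(256+128+16+2) ≡ 1176 (mod 1607).
Check: 1176² = 1382976 ≡ 956 (mod 1607). The two roots are 431 and 1176.

431, 1176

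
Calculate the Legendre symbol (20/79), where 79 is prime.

1

Euler's criterion: (20/79) ≡ 20^39 (mod 79).
20^2 ≡ 5 (mod 79)
20^4 ≡ 25 (mod 79)
20^8 ≡ 72 (mod 79)
20^16 ≡ 49 (mod 79)
20^32 ≡ 31 (mod 79)
20^39 = 20^(32+4+2+1) ≡ 1 (mod 79).
Result is 1, so (20/79) = 1.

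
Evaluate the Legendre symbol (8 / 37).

Euler's criterion: (8/37) ≡ 8^18 (mod 37).
8^2 ≡ 27 (mod 37)
8^4 ≡ 26 (mod 37)
8^8 ≡ 10 (mod 37)
8^16 ≡ 26 (mod 37)
8^18 = 8^(16+2) ≡ 36 (mod 37).
Result is 36 ≡ −1, so (8/37) = −1.

-1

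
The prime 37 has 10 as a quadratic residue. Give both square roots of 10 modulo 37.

11, 26

37 ≡ 1 (mod 4), so we find a root by search.
Trying successive values, 11² = 121 ≡ 10 (mod 37). The other root is 37 − 11 = 26.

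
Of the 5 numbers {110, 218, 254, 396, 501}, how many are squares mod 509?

1

(110/509) = -1 → non-residue.
(218/509) = -1 → non-residue.
(254/509) = -1 → non-residue.
(396/509) = +1 → QR.
(501/509) = -1 → non-residue.
Total quadratic residues among the 5: 1.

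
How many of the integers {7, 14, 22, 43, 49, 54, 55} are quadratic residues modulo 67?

(7/67) = -1 → non-residue.
(14/67) = +1 → QR.
(22/67) = +1 → QR.
(43/67) = -1 → non-residue.
(49/67) = +1 → QR.
(54/67) = +1 → QR.
(55/67) = +1 → QR.
Total quadratic residues among the 7: 5.

5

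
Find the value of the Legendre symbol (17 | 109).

-1

Reciprocity: 17 ≡ 1 and 109 ≡ 1 (mod 4), so (17/109) = +(109/17).
Reduce top mod 17: now compute (7/17).
Reciprocity: 7 ≡ 3 and 17 ≡ 1 (mod 4), so (7/17) = +(17/7).
Reduce top mod 7: now compute (3/7).
Reciprocity: 3 ≡ 3 and 7 ≡ 3 (mod 4), so (3/7) = −(7/3).
Reduce top mod 3: now compute (1/3).
Reached (1/3) = 1. Collecting the sign flips along the way, the symbol is -1.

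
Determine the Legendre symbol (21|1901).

-1

Reciprocity: 21 ≡ 1 and 1901 ≡ 1 (mod 4), so (21/1901) = +(1901/21).
Reduce top mod 21: now compute (11/21).
Reciprocity: 11 ≡ 3 and 21 ≡ 1 (mod 4), so (11/21) = +(21/11).
Reduce top mod 11: now compute (10/11).
Pull out 2: since 11 ≡ 3 (mod 8), (2/11) = -1.
Reciprocity: 5 ≡ 1 and 11 ≡ 3 (mod 4), so (5/11) = +(11/5).
Reduce top mod 5: now compute (1/5).
Reached (1/5) = 1. Collecting the sign flips along the way, the symbol is -1.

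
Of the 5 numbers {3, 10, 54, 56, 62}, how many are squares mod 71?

(3/71) = +1 → QR.
(10/71) = +1 → QR.
(54/71) = +1 → QR.
(56/71) = -1 → non-residue.
(62/71) = -1 → non-residue.
Total quadratic residues among the 5: 3.

3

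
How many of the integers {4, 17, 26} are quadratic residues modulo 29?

1

(4/29) = +1 → QR.
(17/29) = -1 → non-residue.
(26/29) = -1 → non-residue.
Total quadratic residues among the 3: 1.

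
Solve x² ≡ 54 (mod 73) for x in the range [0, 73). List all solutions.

73 ≡ 1 (mod 4), so we find a root by search.
Trying successive values, 28² = 784 ≡ 54 (mod 73). The other root is 73 − 28 = 45.

28, 45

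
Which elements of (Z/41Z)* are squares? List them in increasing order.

Square k = 1,…,20 (k and 41−k give the same square):
1²=1, 2²=4, 3²=9, 4²=16, 5²=25, 6²=36, 7²≡8, 8²≡23, 9²≡40, 10²≡18, 11²≡39, 12²≡21, 13²≡5, 14²≡32, 15²≡20, 16²≡10, 17²≡2, 18²≡37, 19²≡33, 20²≡31 (mod 41).
So the quadratic residues mod 41 are {1, 2, 4, 5, 8, 9, 10, 16, 18, 20, 21, 23, 25, 31, 32, 33, 36, 37, 39, 40}.

1 2 4 5 8 9 10 16 18 20 21 23 25 31 32 33 36 37 39 40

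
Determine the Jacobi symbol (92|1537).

-1

Pull out 2^2: since 1537 ≡ 1 (mod 8), (2/1537) = +1, so (2/1537)^2 = +1.
Reciprocity: 23 ≡ 3 and 1537 ≡ 1 (mod 4), so (23/1537) = +(1537/23).
Reduce top mod 23: now compute (19/23).
Reciprocity: 19 ≡ 3 and 23 ≡ 3 (mod 4), so (19/23) = −(23/19).
Reduce top mod 19: now compute (4/19).
Pull out 2^2: since 19 ≡ 3 (mod 8), (2/19) = -1, so (2/19)^2 = +1.
Reached (1/19) = 1. Collecting the sign flips along the way, the symbol is -1.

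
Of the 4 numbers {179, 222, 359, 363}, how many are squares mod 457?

2

(179/457) = -1 → non-residue.
(222/457) = -1 → non-residue.
(359/457) = +1 → QR.
(363/457) = +1 → QR.
Total quadratic residues among the 4: 2.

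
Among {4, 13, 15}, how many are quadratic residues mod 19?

(4/19) = +1 → QR.
(13/19) = -1 → non-residue.
(15/19) = -1 → non-residue.
Total quadratic residues among the 3: 1.

1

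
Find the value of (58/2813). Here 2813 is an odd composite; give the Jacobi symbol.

Pull out 2: since 2813 ≡ 5 (mod 8), (2/2813) = -1.
Reciprocity: 29 ≡ 1 and 2813 ≡ 1 (mod 4), so (29/2813) = +(2813/29).
Reduce top mod 29: now compute (0/29).
Top reduces to 0: gcd > 1, so the symbol is 0.

0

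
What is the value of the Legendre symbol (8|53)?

-1

Euler's criterion: (8/53) ≡ 8^26 (mod 53).
8^2 ≡ 11 (mod 53)
8^4 ≡ 15 (mod 53)
8^8 ≡ 13 (mod 53)
8^16 ≡ 10 (mod 53)
8^26 = 8^(16+8+2) ≡ 52 (mod 53).
Result is 52 ≡ −1, so (8/53) = −1.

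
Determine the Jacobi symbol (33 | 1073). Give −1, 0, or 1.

1

Reciprocity: 33 ≡ 1 and 1073 ≡ 1 (mod 4), so (33/1073) = +(1073/33).
Reduce top mod 33: now compute (17/33).
Reciprocity: 17 ≡ 1 and 33 ≡ 1 (mod 4), so (17/33) = +(33/17).
Reduce top mod 17: now compute (16/17).
Pull out 2^4: since 17 ≡ 1 (mod 8), (2/17) = +1, so (2/17)^4 = +1.
Reached (1/17) = 1. Collecting the sign flips along the way, the symbol is +1.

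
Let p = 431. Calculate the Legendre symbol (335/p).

Reciprocity: 335 ≡ 3 and 431 ≡ 3 (mod 4), so (335/431) = −(431/335).
Reduce top mod 335: now compute (96/335).
Pull out 2^5: since 335 ≡ 7 (mod 8), (2/335) = +1, so (2/335)^5 = +1.
Reciprocity: 3 ≡ 3 and 335 ≡ 3 (mod 4), so (3/335) = −(335/3).
Reduce top mod 3: now compute (2/3).
Pull out 2: since 3 ≡ 3 (mod 8), (2/3) = -1.
Reached (1/3) = 1. Collecting the sign flips along the way, the symbol is -1.

-1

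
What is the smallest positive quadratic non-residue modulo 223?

(2/223) = +1, so 2 is a residue.
(3/223) = −1, so 3 is the smallest positive non-residue mod 223.

3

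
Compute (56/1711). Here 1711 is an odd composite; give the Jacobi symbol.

Pull out 2^3: since 1711 ≡ 7 (mod 8), (2/1711) = +1, so (2/1711)^3 = +1.
Reciprocity: 7 ≡ 3 and 1711 ≡ 3 (mod 4), so (7/1711) = −(1711/7).
Reduce top mod 7: now compute (3/7).
Reciprocity: 3 ≡ 3 and 7 ≡ 3 (mod 4), so (3/7) = −(7/3).
Reduce top mod 3: now compute (1/3).
Reached (1/3) = 1. Collecting the sign flips along the way, the symbol is +1.

1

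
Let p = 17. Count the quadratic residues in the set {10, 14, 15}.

1

(10/17) = -1 → non-residue.
(14/17) = -1 → non-residue.
(15/17) = +1 → QR.
Total quadratic residues among the 3: 1.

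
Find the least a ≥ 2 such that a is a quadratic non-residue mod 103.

3

(2/103) = +1, so 2 is a residue.
(3/103) = −1, so 3 is the smallest positive non-residue mod 103.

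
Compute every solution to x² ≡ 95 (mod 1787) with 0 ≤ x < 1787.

Since 1787 ≡ 3 (mod 4), a square root of 95 is 95^((1787+1)/4) = 95^447 mod 1787.
Repeated squaring: 95^2≡90, 95^4≡952, 95^8≡295, 95^16≡1249, 95^32≡1737, 95^64≡713, 95^128≡861, 95^256≡1503 (mod 1787).
95^447 = 95^(256+128+32+16+8+4+2+1) ≡ 333 (mod 1787).
Check: 333² = 110889 ≡ 95 (mod 1787). The two roots are 333 and 1454.

333, 1454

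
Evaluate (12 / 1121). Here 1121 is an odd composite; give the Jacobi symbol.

-1

Pull out 2^2: since 1121 ≡ 1 (mod 8), (2/1121) = +1, so (2/1121)^2 = +1.
Reciprocity: 3 ≡ 3 and 1121 ≡ 1 (mod 4), so (3/1121) = +(1121/3).
Reduce top mod 3: now compute (2/3).
Pull out 2: since 3 ≡ 3 (mod 8), (2/3) = -1.
Reached (1/3) = 1. Collecting the sign flips along the way, the symbol is -1.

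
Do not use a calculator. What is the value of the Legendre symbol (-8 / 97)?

First reduce: -8 ≡ 89 (mod 97).
Reciprocity: 89 ≡ 1 and 97 ≡ 1 (mod 4), so (89/97) = +(97/89).
Reduce top mod 89: now compute (8/89).
Pull out 2^3: since 89 ≡ 1 (mod 8), (2/89) = +1, so (2/89)^3 = +1.
Reached (1/89) = 1. Collecting the sign flips along the way, the symbol is +1.

1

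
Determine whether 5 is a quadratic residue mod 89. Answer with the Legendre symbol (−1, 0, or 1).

1

Euler's criterion: (5/89) ≡ 5^44 (mod 89).
5^2 ≡ 25 (mod 89)
5^4 ≡ 2 (mod 89)
5^8 ≡ 4 (mod 89)
5^16 ≡ 16 (mod 89)
5^32 ≡ 78 (mod 89)
5^44 = 5^(32+8+4) ≡ 1 (mod 89).
Result is 1, so (5/89) = 1.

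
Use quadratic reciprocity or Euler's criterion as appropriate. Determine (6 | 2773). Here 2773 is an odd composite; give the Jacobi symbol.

-1

Pull out 2: since 2773 ≡ 5 (mod 8), (2/2773) = -1.
Reciprocity: 3 ≡ 3 and 2773 ≡ 1 (mod 4), so (3/2773) = +(2773/3).
Reduce top mod 3: now compute (1/3).
Reached (1/3) = 1. Collecting the sign flips along the way, the symbol is -1.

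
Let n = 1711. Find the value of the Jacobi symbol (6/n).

Pull out 2: since 1711 ≡ 7 (mod 8), (2/1711) = +1.
Reciprocity: 3 ≡ 3 and 1711 ≡ 3 (mod 4), so (3/1711) = −(1711/3).
Reduce top mod 3: now compute (1/3).
Reached (1/3) = 1. Collecting the sign flips along the way, the symbol is -1.

-1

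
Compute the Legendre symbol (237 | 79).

First reduce: 237 ≡ 0 (mod 79).
Top reduces to 0: gcd > 1, so the symbol is 0.

0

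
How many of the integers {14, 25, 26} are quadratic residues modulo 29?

(14/29) = -1 → non-residue.
(25/29) = +1 → QR.
(26/29) = -1 → non-residue.
Total quadratic residues among the 3: 1.

1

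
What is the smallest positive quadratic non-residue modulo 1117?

(2/1117) = −1, so 2 is the smallest positive non-residue mod 1117.

2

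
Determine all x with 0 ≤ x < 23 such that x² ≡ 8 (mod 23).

Since 23 ≡ 3 (mod 4), a square root of 8 is 8^((23+1)/4) = 8^6 mod 23.
Repeated squaring: 8^2≡18, 8^4≡2 (mod 23).
8^6 = 8^(4+2) ≡ 13 (mod 23).
Check: 13² = 169 ≡ 8 (mod 23). The two roots are 10 and 13.

10, 13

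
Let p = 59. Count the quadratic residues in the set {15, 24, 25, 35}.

3

(15/59) = +1 → QR.
(24/59) = -1 → non-residue.
(25/59) = +1 → QR.
(35/59) = +1 → QR.
Total quadratic residues among the 4: 3.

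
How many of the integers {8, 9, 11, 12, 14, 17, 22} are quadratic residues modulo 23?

(8/23) = +1 → QR.
(9/23) = +1 → QR.
(11/23) = -1 → non-residue.
(12/23) = +1 → QR.
(14/23) = -1 → non-residue.
(17/23) = -1 → non-residue.
(22/23) = -1 → non-residue.
Total quadratic residues among the 7: 3.

3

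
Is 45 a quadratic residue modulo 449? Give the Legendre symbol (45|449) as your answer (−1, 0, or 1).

Reciprocity: 45 ≡ 1 and 449 ≡ 1 (mod 4), so (45/449) = +(449/45).
Reduce top mod 45: now compute (44/45).
Pull out 2^2: since 45 ≡ 5 (mod 8), (2/45) = -1, so (2/45)^2 = +1.
Reciprocity: 11 ≡ 3 and 45 ≡ 1 (mod 4), so (11/45) = +(45/11).
Reduce top mod 11: now compute (1/11).
Reached (1/11) = 1. Collecting the sign flips along the way, the symbol is +1.

1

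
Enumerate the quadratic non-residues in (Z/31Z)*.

3 6 11 12 13 15 17 21 22 23 24 26 27 29 30

Square k = 1,…,15 (k and 31−k give the same square):
1²=1, 2²=4, 3²=9, 4²=16, 5²=25, 6²≡5, 7²≡18, 8²≡2, 9²≡19, 10²≡7, 11²≡28, 12²≡20, 13²≡14, 14²≡10, 15²≡8 (mod 31).
The residues are {1, 2, 4, 5, 7, 8, 9, 10, 14, 16, 18, 19, 20, 25, 28}; the non-residues are the remaining 15 nonzero classes.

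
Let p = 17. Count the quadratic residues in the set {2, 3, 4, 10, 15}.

(2/17) = +1 → QR.
(3/17) = -1 → non-residue.
(4/17) = +1 → QR.
(10/17) = -1 → non-residue.
(15/17) = +1 → QR.
Total quadratic residues among the 5: 3.

3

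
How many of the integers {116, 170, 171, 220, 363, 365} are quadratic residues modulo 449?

(116/449) = -1 → non-residue.
(170/449) = -1 → non-residue.
(171/449) = -1 → non-residue.
(220/449) = +1 → QR.
(363/449) = -1 → non-residue.
(365/449) = -1 → non-residue.
Total quadratic residues among the 6: 1.

1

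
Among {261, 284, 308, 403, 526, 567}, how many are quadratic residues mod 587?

(261/587) = +1 → QR.
(284/587) = -1 → non-residue.
(308/587) = -1 → non-residue.
(403/587) = -1 → non-residue.
(526/587) = +1 → QR.
(567/587) = +1 → QR.
Total quadratic residues among the 6: 3.

3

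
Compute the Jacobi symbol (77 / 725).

Reciprocity: 77 ≡ 1 and 725 ≡ 1 (mod 4), so (77/725) = +(725/77).
Reduce top mod 77: now compute (32/77).
Pull out 2^5: since 77 ≡ 5 (mod 8), (2/77) = -1, so (2/77)^5 = -1.
Reached (1/77) = 1. Collecting the sign flips along the way, the symbol is -1.

-1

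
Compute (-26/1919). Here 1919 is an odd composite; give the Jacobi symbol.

First reduce: -26 ≡ 1893 (mod 1919).
Reciprocity: 1893 ≡ 1 and 1919 ≡ 3 (mod 4), so (1893/1919) = +(1919/1893).
Reduce top mod 1893: now compute (26/1893).
Pull out 2: since 1893 ≡ 5 (mod 8), (2/1893) = -1.
Reciprocity: 13 ≡ 1 and 1893 ≡ 1 (mod 4), so (13/1893) = +(1893/13).
Reduce top mod 13: now compute (8/13).
Pull out 2^3: since 13 ≡ 5 (mod 8), (2/13) = -1, so (2/13)^3 = -1.
Reached (1/13) = 1. Collecting the sign flips along the way, the symbol is +1.

1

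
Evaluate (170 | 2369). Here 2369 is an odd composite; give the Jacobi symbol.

-1

Pull out 2: since 2369 ≡ 1 (mod 8), (2/2369) = +1.
Reciprocity: 85 ≡ 1 and 2369 ≡ 1 (mod 4), so (85/2369) = +(2369/85).
Reduce top mod 85: now compute (74/85).
Pull out 2: since 85 ≡ 5 (mod 8), (2/85) = -1.
Reciprocity: 37 ≡ 1 and 85 ≡ 1 (mod 4), so (37/85) = +(85/37).
Reduce top mod 37: now compute (11/37).
Reciprocity: 11 ≡ 3 and 37 ≡ 1 (mod 4), so (11/37) = +(37/11).
Reduce top mod 11: now compute (4/11).
Pull out 2^2: since 11 ≡ 3 (mod 8), (2/11) = -1, so (2/11)^2 = +1.
Reached (1/11) = 1. Collecting the sign flips along the way, the symbol is -1.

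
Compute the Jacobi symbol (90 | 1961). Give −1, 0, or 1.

Pull out 2: since 1961 ≡ 1 (mod 8), (2/1961) = +1.
Reciprocity: 45 ≡ 1 and 1961 ≡ 1 (mod 4), so (45/1961) = +(1961/45).
Reduce top mod 45: now compute (26/45).
Pull out 2: since 45 ≡ 5 (mod 8), (2/45) = -1.
Reciprocity: 13 ≡ 1 and 45 ≡ 1 (mod 4), so (13/45) = +(45/13).
Reduce top mod 13: now compute (6/13).
Pull out 2: since 13 ≡ 5 (mod 8), (2/13) = -1.
Reciprocity: 3 ≡ 3 and 13 ≡ 1 (mod 4), so (3/13) = +(13/3).
Reduce top mod 3: now compute (1/3).
Reached (1/3) = 1. Collecting the sign flips along the way, the symbol is +1.

1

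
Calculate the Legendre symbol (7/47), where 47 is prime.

1

Reciprocity: 7 ≡ 3 and 47 ≡ 3 (mod 4), so (7/47) = −(47/7).
Reduce top mod 7: now compute (5/7).
Reciprocity: 5 ≡ 1 and 7 ≡ 3 (mod 4), so (5/7) = +(7/5).
Reduce top mod 5: now compute (2/5).
Pull out 2: since 5 ≡ 5 (mod 8), (2/5) = -1.
Reached (1/5) = 1. Collecting the sign flips along the way, the symbol is +1.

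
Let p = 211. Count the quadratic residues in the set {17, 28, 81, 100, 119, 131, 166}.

3

(17/211) = -1 → non-residue.
(28/211) = -1 → non-residue.
(81/211) = +1 → QR.
(100/211) = +1 → QR.
(119/211) = +1 → QR.
(131/211) = -1 → non-residue.
(166/211) = -1 → non-residue.
Total quadratic residues among the 7: 3.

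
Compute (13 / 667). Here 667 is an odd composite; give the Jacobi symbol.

Reciprocity: 13 ≡ 1 and 667 ≡ 3 (mod 4), so (13/667) = +(667/13).
Reduce top mod 13: now compute (4/13).
Pull out 2^2: since 13 ≡ 5 (mod 8), (2/13) = -1, so (2/13)^2 = +1.
Reached (1/13) = 1. Collecting the sign flips along the way, the symbol is +1.

1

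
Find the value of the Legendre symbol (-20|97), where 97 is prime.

First reduce: -20 ≡ 77 (mod 97).
Reciprocity: 77 ≡ 1 and 97 ≡ 1 (mod 4), so (77/97) = +(97/77).
Reduce top mod 77: now compute (20/77).
Pull out 2^2: since 77 ≡ 5 (mod 8), (2/77) = -1, so (2/77)^2 = +1.
Reciprocity: 5 ≡ 1 and 77 ≡ 1 (mod 4), so (5/77) = +(77/5).
Reduce top mod 5: now compute (2/5).
Pull out 2: since 5 ≡ 5 (mod 8), (2/5) = -1.
Reached (1/5) = 1. Collecting the sign flips along the way, the symbol is -1.

-1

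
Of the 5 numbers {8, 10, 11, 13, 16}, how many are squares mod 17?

3

(8/17) = +1 → QR.
(10/17) = -1 → non-residue.
(11/17) = -1 → non-residue.
(13/17) = +1 → QR.
(16/17) = +1 → QR.
Total quadratic residues among the 5: 3.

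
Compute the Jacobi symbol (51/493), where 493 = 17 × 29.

0

Reciprocity: 51 ≡ 3 and 493 ≡ 1 (mod 4), so (51/493) = +(493/51).
Reduce top mod 51: now compute (34/51).
Pull out 2: since 51 ≡ 3 (mod 8), (2/51) = -1.
Reciprocity: 17 ≡ 1 and 51 ≡ 3 (mod 4), so (17/51) = +(51/17).
Reduce top mod 17: now compute (0/17).
Top reduces to 0: gcd > 1, so the symbol is 0.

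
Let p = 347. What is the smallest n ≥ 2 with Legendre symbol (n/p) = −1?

(2/347) = −1, so 2 is the smallest positive non-residue mod 347.

2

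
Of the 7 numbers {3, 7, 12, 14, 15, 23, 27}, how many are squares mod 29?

(3/29) = -1 → non-residue.
(7/29) = +1 → QR.
(12/29) = -1 → non-residue.
(14/29) = -1 → non-residue.
(15/29) = -1 → non-residue.
(23/29) = +1 → QR.
(27/29) = -1 → non-residue.
Total quadratic residues among the 7: 2.

2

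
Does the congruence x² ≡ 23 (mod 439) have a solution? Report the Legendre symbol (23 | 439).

Reciprocity: 23 ≡ 3 and 439 ≡ 3 (mod 4), so (23/439) = −(439/23).
Reduce top mod 23: now compute (2/23).
Pull out 2: since 23 ≡ 7 (mod 8), (2/23) = +1.
Reached (1/23) = 1. Collecting the sign flips along the way, the symbol is -1.

-1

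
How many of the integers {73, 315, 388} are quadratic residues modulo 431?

(73/431) = -1 → non-residue.
(315/431) = -1 → non-residue.
(388/431) = +1 → QR.
Total quadratic residues among the 3: 1.

1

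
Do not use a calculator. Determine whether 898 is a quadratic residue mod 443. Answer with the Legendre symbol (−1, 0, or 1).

First reduce: 898 ≡ 12 (mod 443).
Pull out 2^2: since 443 ≡ 3 (mod 8), (2/443) = -1, so (2/443)^2 = +1.
Reciprocity: 3 ≡ 3 and 443 ≡ 3 (mod 4), so (3/443) = −(443/3).
Reduce top mod 3: now compute (2/3).
Pull out 2: since 3 ≡ 3 (mod 8), (2/3) = -1.
Reached (1/3) = 1. Collecting the sign flips along the way, the symbol is +1.

1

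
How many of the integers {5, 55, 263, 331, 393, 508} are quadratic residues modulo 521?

5

(5/521) = +1 → QR.
(55/521) = +1 → QR.
(263/521) = +1 → QR.
(331/521) = -1 → non-residue.
(393/521) = +1 → QR.
(508/521) = +1 → QR.
Total quadratic residues among the 6: 5.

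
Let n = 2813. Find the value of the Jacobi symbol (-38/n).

First reduce: -38 ≡ 2775 (mod 2813).
Reciprocity: 2775 ≡ 3 and 2813 ≡ 1 (mod 4), so (2775/2813) = +(2813/2775).
Reduce top mod 2775: now compute (38/2775).
Pull out 2: since 2775 ≡ 7 (mod 8), (2/2775) = +1.
Reciprocity: 19 ≡ 3 and 2775 ≡ 3 (mod 4), so (19/2775) = −(2775/19).
Reduce top mod 19: now compute (1/19).
Reached (1/19) = 1. Collecting the sign flips along the way, the symbol is -1.

-1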